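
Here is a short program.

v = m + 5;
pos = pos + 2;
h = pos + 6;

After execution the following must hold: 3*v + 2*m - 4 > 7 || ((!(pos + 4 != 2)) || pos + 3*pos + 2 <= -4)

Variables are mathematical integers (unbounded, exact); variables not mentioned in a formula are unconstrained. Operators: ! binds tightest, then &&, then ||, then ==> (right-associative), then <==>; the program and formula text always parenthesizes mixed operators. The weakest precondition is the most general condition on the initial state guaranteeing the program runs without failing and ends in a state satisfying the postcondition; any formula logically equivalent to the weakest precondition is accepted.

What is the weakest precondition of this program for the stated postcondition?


Working backward. After the program, the postcondition 3*v + 2*m - 4 > 7 || ((!(pos + 4 != 2)) || pos + 3*pos + 2 <= -4) must hold; in canonical form it is 2*m + 3*v > 11 || (!(pos != -2)) || 4*pos <= -6.
Before h := pos + 6: 2*m + 3*v > 11 || (!(pos != -2)) || 4*pos <= -6
Before pos := pos + 2: 2*m + 3*v > 11 || (!(pos != -4)) || 4*pos <= -14
Before v := m + 5: 5*m > -4 || (!(pos != -4)) || 4*pos <= -14
Answer: WP = 5*m > -4 || (!(pos != -4)) || 4*pos <= -14


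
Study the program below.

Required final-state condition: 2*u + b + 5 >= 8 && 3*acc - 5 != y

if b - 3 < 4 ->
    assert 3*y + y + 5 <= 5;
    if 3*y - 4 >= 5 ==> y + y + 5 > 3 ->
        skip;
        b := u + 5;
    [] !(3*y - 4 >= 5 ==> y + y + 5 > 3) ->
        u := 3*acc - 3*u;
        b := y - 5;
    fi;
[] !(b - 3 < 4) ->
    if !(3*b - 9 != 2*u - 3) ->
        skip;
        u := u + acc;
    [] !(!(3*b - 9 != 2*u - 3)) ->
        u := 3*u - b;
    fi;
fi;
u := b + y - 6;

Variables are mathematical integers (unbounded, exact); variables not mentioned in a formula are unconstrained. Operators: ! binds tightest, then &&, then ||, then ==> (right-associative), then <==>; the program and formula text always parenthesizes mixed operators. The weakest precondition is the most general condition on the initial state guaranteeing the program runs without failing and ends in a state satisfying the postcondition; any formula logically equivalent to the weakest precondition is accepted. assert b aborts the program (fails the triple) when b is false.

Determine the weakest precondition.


Working backward. After the program, the postcondition 2*u + b + 5 >= 8 && 3*acc - 5 != y must hold; in canonical form it is b + 2*u >= 3 && 3*acc != y + 5.
Before u := b + y - 6: 3*b + 2*y >= 15 && 3*acc != y + 5
Then branch requires 4*y <= 0 && ((3*y >= 9 ==> 2*y > -2) ==> (3*u + 2*y >= 0 && 3*acc != y + 5)) && ((!(3*y >= 9 ==> 2*y > -2)) ==> (5*y >= 30 && 3*acc != y + 5)); else branch requires ((!(3*b != 2*u + 6)) ==> (3*b + 2*y >= 15 && 3*acc != y + 5)) && (3*b != 2*u + 6 ==> (3*b + 2*y >= 15 && 3*acc != y + 5)).
Before the if: (b < 7 ==> (4*y <= 0 && ((3*y >= 9 ==> 2*y > -2) ==> (3*u + 2*y >= 0 && 3*acc != y + 5)) && ((!(3*y >= 9 ==> 2*y > -2)) ==> (5*y >= 30 && 3*acc != y + 5)))) && ((!(b < 7)) ==> (((!(3*b != 2*u + 6)) ==> (3*b + 2*y >= 15 && 3*acc != y + 5)) && (3*b != 2*u + 6 ==> (3*b + 2*y >= 15 && 3*acc != y + 5))))
Answer: WP = (b < 7 ==> (4*y <= 0 && ((3*y >= 9 ==> 2*y > -2) ==> (3*u + 2*y >= 0 && 3*acc != y + 5)) && ((!(3*y >= 9 ==> 2*y > -2)) ==> (5*y >= 30 && 3*acc != y + 5)))) && ((!(b < 7)) ==> (((!(3*b != 2*u + 6)) ==> (3*b + 2*y >= 15 && 3*acc != y + 5)) && (3*b != 2*u + 6 ==> (3*b + 2*y >= 15 && 3*acc != y + 5))))


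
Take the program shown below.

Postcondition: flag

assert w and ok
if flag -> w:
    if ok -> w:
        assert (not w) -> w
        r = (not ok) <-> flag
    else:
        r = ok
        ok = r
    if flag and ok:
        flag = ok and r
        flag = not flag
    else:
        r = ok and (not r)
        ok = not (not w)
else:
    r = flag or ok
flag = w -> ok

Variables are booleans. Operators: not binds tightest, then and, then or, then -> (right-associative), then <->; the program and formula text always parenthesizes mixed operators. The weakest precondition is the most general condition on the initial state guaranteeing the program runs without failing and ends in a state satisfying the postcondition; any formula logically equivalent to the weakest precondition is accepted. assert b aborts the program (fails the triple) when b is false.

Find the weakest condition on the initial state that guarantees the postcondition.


Working backward. After the program, flag must hold.
Before flag := w -> ok: w -> ok
Then branch requires ((ok -> w) -> (((not w) -> w) and ((flag and ok) -> (w -> ok)))) and ((not (ok -> w)) -> ((flag and ok) -> (w -> ok))); else branch requires w -> ok.
Before the if: ((flag -> w) -> (((ok -> w) -> (((not w) -> w) and ((flag and ok) -> (w -> ok)))) and ((not (ok -> w)) -> ((flag and ok) -> (w -> ok))))) and ((not (flag -> w)) -> (w -> ok))
Before assert w and ok: w and ok and ((flag -> w) -> (((ok -> w) -> (((not w) -> w) and ((flag and ok) -> (w -> ok)))) and ((not (ok -> w)) -> ((flag and ok) -> (w -> ok))))) and ((not (flag -> w)) -> (w -> ok))
Answer: WP = w and ok and ((flag -> w) -> (((ok -> w) -> (((not w) -> w) and ((flag and ok) -> (w -> ok)))) and ((not (ok -> w)) -> ((flag and ok) -> (w -> ok))))) and ((not (flag -> w)) -> (w -> ok))


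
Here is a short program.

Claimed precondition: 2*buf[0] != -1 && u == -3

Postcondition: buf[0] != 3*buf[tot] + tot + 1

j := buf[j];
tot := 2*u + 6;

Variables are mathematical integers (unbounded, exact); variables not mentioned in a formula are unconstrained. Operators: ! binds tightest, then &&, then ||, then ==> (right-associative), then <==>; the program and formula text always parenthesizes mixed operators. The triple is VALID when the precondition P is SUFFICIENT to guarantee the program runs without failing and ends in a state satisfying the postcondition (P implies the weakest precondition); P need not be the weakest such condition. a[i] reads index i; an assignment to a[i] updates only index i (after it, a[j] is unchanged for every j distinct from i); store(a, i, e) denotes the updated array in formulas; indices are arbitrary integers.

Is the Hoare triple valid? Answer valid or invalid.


Working backward. After the program, buf[0] != 3*buf[tot] + tot + 1 must hold.
Before tot := 2*u + 6: buf[0] != 3*buf[2*u + 6] + 2*u + 7
Before j := buf[j]: buf[0] != 3*buf[2*u + 6] + 2*u + 7
The weakest precondition is buf[0] != 3*buf[2*u + 6] + 2*u + 7.
Check whether 2*buf[0] != -1 && u == -3 implies it.
Every state satisfying the precondition satisfies the weakest precondition: the implication holds.
Answer: valid


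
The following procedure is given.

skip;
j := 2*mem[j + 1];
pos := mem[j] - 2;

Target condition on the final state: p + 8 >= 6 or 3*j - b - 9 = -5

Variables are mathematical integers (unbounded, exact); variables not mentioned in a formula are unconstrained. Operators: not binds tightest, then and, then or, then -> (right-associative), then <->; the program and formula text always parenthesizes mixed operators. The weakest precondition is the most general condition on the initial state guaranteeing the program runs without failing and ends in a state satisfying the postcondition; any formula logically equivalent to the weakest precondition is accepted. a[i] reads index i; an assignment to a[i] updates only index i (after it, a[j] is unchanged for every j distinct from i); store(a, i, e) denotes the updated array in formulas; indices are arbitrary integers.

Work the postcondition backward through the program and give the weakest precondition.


Working backward. After the program, the postcondition p + 8 >= 6 or 3*j - b - 9 = -5 must hold; in canonical form it is p >= -2 or 3*j = b + 4.
Before pos := mem[j] - 2: p >= -2 or 3*j = b + 4
Before j := 2*mem[j + 1]: p >= -2 or 6*mem[j + 1] = b + 4
Before skip: p >= -2 or 6*mem[j + 1] = b + 4
Answer: WP = p >= -2 or 6*mem[j + 1] = b + 4


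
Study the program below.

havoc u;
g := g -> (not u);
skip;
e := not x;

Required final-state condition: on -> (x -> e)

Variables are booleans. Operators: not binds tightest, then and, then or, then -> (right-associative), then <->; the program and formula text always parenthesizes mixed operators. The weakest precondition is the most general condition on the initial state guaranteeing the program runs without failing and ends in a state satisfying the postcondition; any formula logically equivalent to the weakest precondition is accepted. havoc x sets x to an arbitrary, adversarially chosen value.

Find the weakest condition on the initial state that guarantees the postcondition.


Working backward. After the program, on -> (x -> e) must hold.
Before e := not x: on -> (x -> (not x))
Before skip: on -> (x -> (not x))
Before g := g -> (not u): on -> (x -> (not x))
Before havoc u: on -> (x -> (not x))
Answer: WP = on -> (x -> (not x))


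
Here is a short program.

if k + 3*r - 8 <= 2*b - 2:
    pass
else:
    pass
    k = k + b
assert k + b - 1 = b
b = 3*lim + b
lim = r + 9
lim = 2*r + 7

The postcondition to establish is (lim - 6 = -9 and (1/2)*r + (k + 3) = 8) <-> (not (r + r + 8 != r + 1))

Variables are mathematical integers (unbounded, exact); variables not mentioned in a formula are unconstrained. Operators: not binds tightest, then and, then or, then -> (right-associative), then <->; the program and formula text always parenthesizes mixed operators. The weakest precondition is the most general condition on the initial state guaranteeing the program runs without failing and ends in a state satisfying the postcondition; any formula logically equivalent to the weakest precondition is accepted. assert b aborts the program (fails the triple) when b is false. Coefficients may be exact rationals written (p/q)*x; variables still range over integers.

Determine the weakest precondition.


Working backward. After the program, the postcondition (lim - 6 = -9 and (1/2)*r + (k + 3) = 8) <-> (not (r + r + 8 != r + 1)) must hold; in canonical form it is (lim = -3 and k + (1/2)*r = 5) <-> (not (r != -7)).
Before lim := 2*r + 7: (2*r = -10 and k + (1/2)*r = 5) <-> (not (r != -7))
Before lim := r + 9: (2*r = -10 and k + (1/2)*r = 5) <-> (not (r != -7))
Before b := 3*lim + b: (2*r = -10 and k + (1/2)*r = 5) <-> (not (r != -7))
Before assert k + b - 1 = b: k = 1 and ((2*r = -10 and k + (1/2)*r = 5) <-> (not (r != -7)))
Then branch requires k = 1 and ((2*r = -10 and k + (1/2)*r = 5) <-> (not (r != -7))); else branch requires b + k = 1 and ((2*r = -10 and b + k + (1/2)*r = 5) <-> (not (r != -7))).
Before the if: (k + 3*r <= 2*b + 6 -> (k = 1 and ((2*r = -10 and k + (1/2)*r = 5) <-> (not (r != -7))))) and ((not (k + 3*r <= 2*b + 6)) -> (b + k = 1 and ((2*r = -10 and b + k + (1/2)*r = 5) <-> (not (r != -7)))))
Answer: WP = (k + 3*r <= 2*b + 6 -> (k = 1 and ((2*r = -10 and k + (1/2)*r = 5) <-> (not (r != -7))))) and ((not (k + 3*r <= 2*b + 6)) -> (b + k = 1 and ((2*r = -10 and b + k + (1/2)*r = 5) <-> (not (r != -7)))))


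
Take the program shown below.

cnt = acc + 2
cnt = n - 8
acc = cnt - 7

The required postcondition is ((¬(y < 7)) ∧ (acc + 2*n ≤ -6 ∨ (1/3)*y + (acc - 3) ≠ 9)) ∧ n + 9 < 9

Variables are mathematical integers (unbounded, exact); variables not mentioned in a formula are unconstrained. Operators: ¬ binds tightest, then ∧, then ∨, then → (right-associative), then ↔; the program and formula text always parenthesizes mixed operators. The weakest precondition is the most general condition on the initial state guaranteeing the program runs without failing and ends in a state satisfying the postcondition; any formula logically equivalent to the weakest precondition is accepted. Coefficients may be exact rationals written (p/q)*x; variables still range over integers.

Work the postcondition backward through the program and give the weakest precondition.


Working backward. After the program, the postcondition ((¬(y < 7)) ∧ (acc + 2*n ≤ -6 ∨ (1/3)*y + (acc - 3) ≠ 9)) ∧ n + 9 < 9 must hold; in canonical form it is (¬(y < 7)) ∧ (acc + 2*n ≤ -6 ∨ acc + (1/3)*y ≠ 12) ∧ n < 0.
Before acc := cnt - 7: (¬(y < 7)) ∧ (cnt + 2*n ≤ 1 ∨ cnt + (1/3)*y ≠ 19) ∧ n < 0
Before cnt := n - 8: (¬(y < 7)) ∧ (3*n ≤ 9 ∨ n + (1/3)*y ≠ 27) ∧ n < 0
Before cnt := acc + 2: (¬(y < 7)) ∧ (3*n ≤ 9 ∨ n + (1/3)*y ≠ 27) ∧ n < 0
Answer: WP = (¬(y < 7)) ∧ (3*n ≤ 9 ∨ n + (1/3)*y ≠ 27) ∧ n < 0


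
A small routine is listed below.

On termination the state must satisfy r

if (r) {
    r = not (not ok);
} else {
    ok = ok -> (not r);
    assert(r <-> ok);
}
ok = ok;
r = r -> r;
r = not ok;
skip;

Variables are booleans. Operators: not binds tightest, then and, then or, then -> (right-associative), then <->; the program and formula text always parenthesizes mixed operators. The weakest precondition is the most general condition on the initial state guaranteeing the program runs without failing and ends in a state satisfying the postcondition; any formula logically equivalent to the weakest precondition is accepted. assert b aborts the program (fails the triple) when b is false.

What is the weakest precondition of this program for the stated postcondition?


Working backward. After the program, r must hold.
Before skip: r
Before r := not ok: not ok
Before r := r -> r: not ok
Before ok := ok: not ok
Then branch requires not ok; else branch requires (r <-> (ok -> (not r))) and (not (ok -> (not r))).
Before the if: (r -> (not ok)) and ((not r) -> ((r <-> (ok -> (not r))) and (not (ok -> (not r)))))
Answer: WP = (r -> (not ok)) and ((not r) -> ((r <-> (ok -> (not r))) and (not (ok -> (not r)))))


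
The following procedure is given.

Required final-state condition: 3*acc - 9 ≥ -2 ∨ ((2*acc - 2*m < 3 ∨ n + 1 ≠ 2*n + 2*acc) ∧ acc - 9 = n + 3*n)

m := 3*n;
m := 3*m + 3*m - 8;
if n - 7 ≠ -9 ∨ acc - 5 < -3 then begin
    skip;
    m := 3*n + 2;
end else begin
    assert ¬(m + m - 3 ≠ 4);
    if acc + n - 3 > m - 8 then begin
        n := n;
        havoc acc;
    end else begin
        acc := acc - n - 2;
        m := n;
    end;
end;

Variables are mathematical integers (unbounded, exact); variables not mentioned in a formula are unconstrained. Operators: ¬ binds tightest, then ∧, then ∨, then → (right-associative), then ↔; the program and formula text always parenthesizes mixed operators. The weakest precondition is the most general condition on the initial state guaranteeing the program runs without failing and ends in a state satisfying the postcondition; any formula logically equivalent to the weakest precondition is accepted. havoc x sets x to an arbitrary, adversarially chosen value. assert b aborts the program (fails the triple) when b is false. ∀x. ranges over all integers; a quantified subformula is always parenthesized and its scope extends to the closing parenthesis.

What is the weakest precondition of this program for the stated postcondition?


Working backward. After the program, the postcondition 3*acc - 9 ≥ -2 ∨ ((2*acc - 2*m < 3 ∨ n + 1 ≠ 2*n + 2*acc) ∧ acc - 9 = n + 3*n) must hold; in canonical form it is 3*acc ≥ 7 ∨ ((2*acc < 2*m + 3 ∨ 2*acc + n ≠ 1) ∧ acc = 4*n + 9).
Then branch requires 3*acc ≥ 7 ∨ ((2*acc < 6*n + 7 ∨ 2*acc + n ≠ 1) ∧ acc = 4*n + 9); else branch requires (¬(2*m ≠ 7)) ∧ (acc + n > m - 5 → (∀acc_1. (3*acc_1 ≥ 7 ∨ ((2*acc_1 < 2*m + 3 ∨ 2*acc_1 + n ≠ 1) ∧ acc_1 = 4*n + 9)))) ∧ ((¬(acc + n > m - 5)) → (3*acc ≥ 3*n + 13 ∨ ((2*acc < 4*n + 7 ∨ 2*acc ≠ n + 5) ∧ acc = 5*n + 11))).
Before the if: ((n ≠ -2 ∨ acc < 2) → (3*acc ≥ 7 ∨ ((2*acc < 6*n + 7 ∨ 2*acc + n ≠ 1) ∧ acc = 4*n + 9))) ∧ ((¬(n ≠ -2 ∨ acc < 2)) → ((¬(2*m ≠ 7)) ∧ (acc + n > m - 5 → (∀acc_1. (3*acc_1 ≥ 7 ∨ ((2*acc_1 < 2*m + 3 ∨ 2*acc_1 + n ≠ 1) ∧ acc_1 = 4*n + 9)))) ∧ ((¬(acc + n > m - 5)) → (3*acc ≥ 3*n + 13 ∨ ((2*acc < 4*n + 7 ∨ 2*acc ≠ n + 5) ∧ acc = 5*n + 11)))))
Before m := 3*m + 3*m - 8: ((n ≠ -2 ∨ acc < 2) → (3*acc ≥ 7 ∨ ((2*acc < 6*n + 7 ∨ 2*acc + n ≠ 1) ∧ acc = 4*n + 9))) ∧ ((¬(n ≠ -2 ∨ acc < 2)) → ((¬(12*m ≠ 23)) ∧ (acc + n > 6*m - 13 → (∀acc_1. (3*acc_1 ≥ 7 ∨ ((2*acc_1 < 12*m - 13 ∨ 2*acc_1 + n ≠ 1) ∧ acc_1 = 4*n + 9)))) ∧ ((¬(acc + n > 6*m - 13)) → (3*acc ≥ 3*n + 13 ∨ ((2*acc < 4*n + 7 ∨ 2*acc ≠ n + 5) ∧ acc = 5*n + 11)))))
Before m := 3*n: ((n ≠ -2 ∨ acc < 2) → (3*acc ≥ 7 ∨ ((2*acc < 6*n + 7 ∨ 2*acc + n ≠ 1) ∧ acc = 4*n + 9))) ∧ ((¬(n ≠ -2 ∨ acc < 2)) → ((¬(36*n ≠ 23)) ∧ (acc > 17*n - 13 → (∀acc_1. (3*acc_1 ≥ 7 ∨ ((2*acc_1 < 36*n - 13 ∨ 2*acc_1 + n ≠ 1) ∧ acc_1 = 4*n + 9)))) ∧ ((¬(acc > 17*n - 13)) → (3*acc ≥ 3*n + 13 ∨ ((2*acc < 4*n + 7 ∨ 2*acc ≠ n + 5) ∧ acc = 5*n + 11)))))
Answer: WP = ((n ≠ -2 ∨ acc < 2) → (3*acc ≥ 7 ∨ ((2*acc < 6*n + 7 ∨ 2*acc + n ≠ 1) ∧ acc = 4*n + 9))) ∧ ((¬(n ≠ -2 ∨ acc < 2)) → ((¬(36*n ≠ 23)) ∧ (acc > 17*n - 13 → (∀acc_1. (3*acc_1 ≥ 7 ∨ ((2*acc_1 < 36*n - 13 ∨ 2*acc_1 + n ≠ 1) ∧ acc_1 = 4*n + 9)))) ∧ ((¬(acc > 17*n - 13)) → (3*acc ≥ 3*n + 13 ∨ ((2*acc < 4*n + 7 ∨ 2*acc ≠ n + 5) ∧ acc = 5*n + 11)))))


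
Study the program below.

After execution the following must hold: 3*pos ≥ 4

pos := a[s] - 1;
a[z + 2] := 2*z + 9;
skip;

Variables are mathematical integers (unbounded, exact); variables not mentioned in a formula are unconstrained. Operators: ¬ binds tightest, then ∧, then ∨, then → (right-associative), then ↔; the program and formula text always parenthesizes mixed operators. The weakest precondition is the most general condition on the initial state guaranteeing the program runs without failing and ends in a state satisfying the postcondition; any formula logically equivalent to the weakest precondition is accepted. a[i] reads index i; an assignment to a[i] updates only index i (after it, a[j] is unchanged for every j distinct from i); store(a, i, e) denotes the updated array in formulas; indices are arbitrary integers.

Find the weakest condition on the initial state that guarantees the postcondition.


Working backward. After the program, 3*pos ≥ 4 must hold.
Before skip: 3*pos ≥ 4
Before a[z + 2] := 2*z + 9: 3*pos ≥ 4
Before pos := a[s] - 1: 3*a[s] ≥ 7
Answer: WP = 3*a[s] ≥ 7


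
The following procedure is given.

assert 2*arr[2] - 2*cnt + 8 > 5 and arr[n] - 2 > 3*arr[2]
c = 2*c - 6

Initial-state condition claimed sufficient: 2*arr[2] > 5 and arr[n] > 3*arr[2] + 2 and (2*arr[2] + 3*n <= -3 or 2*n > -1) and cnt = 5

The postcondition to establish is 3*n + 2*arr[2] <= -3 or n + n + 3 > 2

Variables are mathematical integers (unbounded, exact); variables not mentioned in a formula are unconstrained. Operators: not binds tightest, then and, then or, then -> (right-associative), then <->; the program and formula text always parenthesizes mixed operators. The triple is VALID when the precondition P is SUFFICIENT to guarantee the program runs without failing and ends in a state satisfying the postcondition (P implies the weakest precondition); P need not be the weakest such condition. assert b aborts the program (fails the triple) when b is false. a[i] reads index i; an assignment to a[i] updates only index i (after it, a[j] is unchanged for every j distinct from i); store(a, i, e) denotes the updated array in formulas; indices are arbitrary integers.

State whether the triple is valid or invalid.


Working backward. After the program, the postcondition 3*n + 2*arr[2] <= -3 or n + n + 3 > 2 must hold; in canonical form it is 2*arr[2] + 3*n <= -3 or 2*n > -1.
Before c := 2*c - 6: 2*arr[2] + 3*n <= -3 or 2*n > -1
Before assert 2*arr[2] - 2*cnt + 8 > 5 and arr[n] - 2 > 3*arr[2]: 2*arr[2] > 2*cnt - 3 and arr[n] > 3*arr[2] + 2 and (2*arr[2] + 3*n <= -3 or 2*n > -1)
The weakest precondition is 2*arr[2] > 2*cnt - 3 and arr[n] > 3*arr[2] + 2 and (2*arr[2] + 3*n <= -3 or 2*n > -1).
Check whether 2*arr[2] > 5 and arr[n] > 3*arr[2] + 2 and (2*arr[2] + 3*n <= -3 or 2*n > -1) and cnt = 5 implies it.
Countermodel: at the initial state arr = {[0] = 12, [2] = 3, elsewhere 12}, cnt = 5, n = 0, the precondition holds but the weakest precondition fails.
Answer: invalid


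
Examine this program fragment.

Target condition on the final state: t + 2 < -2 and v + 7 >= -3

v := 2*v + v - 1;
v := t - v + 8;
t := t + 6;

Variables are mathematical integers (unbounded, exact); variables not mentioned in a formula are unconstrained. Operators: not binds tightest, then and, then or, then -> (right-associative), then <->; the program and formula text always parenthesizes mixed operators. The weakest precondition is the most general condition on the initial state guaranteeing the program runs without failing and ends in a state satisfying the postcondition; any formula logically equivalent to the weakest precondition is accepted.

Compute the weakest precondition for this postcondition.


Working backward. After the program, the postcondition t + 2 < -2 and v + 7 >= -3 must hold; in canonical form it is t < -4 and v >= -10.
Before t := t + 6: t < -10 and v >= -10
Before v := t - v + 8: t < -10 and t >= v - 18
Before v := 2*v + v - 1: t < -10 and t >= 3*v - 19
Answer: WP = t < -10 and t >= 3*v - 19


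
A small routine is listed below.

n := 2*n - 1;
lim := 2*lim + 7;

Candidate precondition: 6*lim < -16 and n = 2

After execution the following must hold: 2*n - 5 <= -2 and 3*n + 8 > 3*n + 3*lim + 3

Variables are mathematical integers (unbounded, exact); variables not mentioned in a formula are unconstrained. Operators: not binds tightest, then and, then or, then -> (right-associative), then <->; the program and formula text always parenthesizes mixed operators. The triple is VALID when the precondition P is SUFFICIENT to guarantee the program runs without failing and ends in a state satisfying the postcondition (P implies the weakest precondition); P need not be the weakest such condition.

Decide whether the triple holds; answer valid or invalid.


Working backward. After the program, the postcondition 2*n - 5 <= -2 and 3*n + 8 > 3*n + 3*lim + 3 must hold; in canonical form it is 2*n <= 3 and 3*lim < 5.
Before lim := 2*lim + 7: 2*n <= 3 and 6*lim < -16
Before n := 2*n - 1: 4*n <= 5 and 6*lim < -16
The weakest precondition is 4*n <= 5 and 6*lim < -16.
Check whether 6*lim < -16 and n = 2 implies it.
Countermodel: at the initial state lim = -3, n = 2, the precondition holds but the weakest precondition fails.
Answer: invalid


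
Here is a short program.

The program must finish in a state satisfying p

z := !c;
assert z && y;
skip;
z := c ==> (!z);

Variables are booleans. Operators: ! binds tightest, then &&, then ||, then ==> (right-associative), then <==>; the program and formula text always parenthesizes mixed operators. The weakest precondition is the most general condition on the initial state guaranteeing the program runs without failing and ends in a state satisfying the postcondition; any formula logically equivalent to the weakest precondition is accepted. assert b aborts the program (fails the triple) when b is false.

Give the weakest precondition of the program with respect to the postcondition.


Working backward. After the program, p must hold.
Before z := c ==> (!z): p
Before skip: p
Before assert z && y: z && y && p
Before z := !c: (!c) && y && p
Answer: WP = (!c) && y && p


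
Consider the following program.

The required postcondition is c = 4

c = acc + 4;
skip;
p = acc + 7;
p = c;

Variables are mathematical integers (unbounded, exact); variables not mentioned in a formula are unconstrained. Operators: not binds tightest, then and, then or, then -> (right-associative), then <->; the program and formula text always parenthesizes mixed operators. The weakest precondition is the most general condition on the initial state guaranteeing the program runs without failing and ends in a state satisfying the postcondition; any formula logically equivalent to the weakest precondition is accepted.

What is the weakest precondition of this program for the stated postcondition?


Working backward. After the program, c = 4 must hold.
Before p := c: c = 4
Before p := acc + 7: c = 4
Before skip: c = 4
Before c := acc + 4: acc = 0
Answer: WP = acc = 0


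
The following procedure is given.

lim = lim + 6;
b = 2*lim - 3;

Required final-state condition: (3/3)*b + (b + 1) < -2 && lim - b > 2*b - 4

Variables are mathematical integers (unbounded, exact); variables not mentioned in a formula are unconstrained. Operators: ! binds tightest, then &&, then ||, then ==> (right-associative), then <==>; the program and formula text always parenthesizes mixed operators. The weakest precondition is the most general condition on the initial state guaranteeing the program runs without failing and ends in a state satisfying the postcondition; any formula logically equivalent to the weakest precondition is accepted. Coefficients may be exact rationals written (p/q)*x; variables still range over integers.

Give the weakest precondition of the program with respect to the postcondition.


Working backward. After the program, the postcondition (3/3)*b + (b + 1) < -2 && lim - b > 2*b - 4 must hold; in canonical form it is 2*b < -3 && lim > 3*b - 4.
Before b := 2*lim - 3: 4*lim < 3 && 5*lim < 13
Before lim := lim + 6: 4*lim < -21 && 5*lim < -17
Answer: WP = 4*lim < -21 && 5*lim < -17


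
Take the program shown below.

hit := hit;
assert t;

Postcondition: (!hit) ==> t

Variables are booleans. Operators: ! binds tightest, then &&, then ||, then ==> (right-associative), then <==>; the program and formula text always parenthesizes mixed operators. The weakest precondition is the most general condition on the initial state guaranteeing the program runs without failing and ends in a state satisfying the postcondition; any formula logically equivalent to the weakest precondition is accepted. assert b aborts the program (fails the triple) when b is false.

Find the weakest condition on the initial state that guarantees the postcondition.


Working backward. After the program, (!hit) ==> t must hold.
Before assert t: t && ((!hit) ==> t)
Before hit := hit: t && ((!hit) ==> t)
Answer: WP = t && ((!hit) ==> t)


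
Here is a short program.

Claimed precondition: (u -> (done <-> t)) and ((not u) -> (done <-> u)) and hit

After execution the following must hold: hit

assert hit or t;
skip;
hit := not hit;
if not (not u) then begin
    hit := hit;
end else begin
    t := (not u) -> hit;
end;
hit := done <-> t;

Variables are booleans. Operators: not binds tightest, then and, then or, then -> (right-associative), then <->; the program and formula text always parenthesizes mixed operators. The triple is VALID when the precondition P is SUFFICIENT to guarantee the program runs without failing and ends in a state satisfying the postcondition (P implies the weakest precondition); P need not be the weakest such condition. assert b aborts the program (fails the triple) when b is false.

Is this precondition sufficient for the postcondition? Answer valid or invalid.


Working backward. After the program, hit must hold.
Before hit := done <-> t: done <-> t
Then branch requires done <-> t; else branch requires done <-> ((not u) -> hit).
Before the if: (u -> (done <-> t)) and ((not u) -> (done <-> ((not u) -> hit)))
Before hit := not hit: (u -> (done <-> t)) and ((not u) -> (done <-> ((not u) -> (not hit))))
Before skip: (u -> (done <-> t)) and ((not u) -> (done <-> ((not u) -> (not hit))))
Before assert hit or t: (hit or t) and (u -> (done <-> t)) and ((not u) -> (done <-> ((not u) -> (not hit))))
The weakest precondition is (hit or t) and (u -> (done <-> t)) and ((not u) -> (done <-> ((not u) -> (not hit)))).
Check whether (u -> (done <-> t)) and ((not u) -> (done <-> u)) and hit implies it.
Every state satisfying the precondition satisfies the weakest precondition: the implication holds.
Answer: valid


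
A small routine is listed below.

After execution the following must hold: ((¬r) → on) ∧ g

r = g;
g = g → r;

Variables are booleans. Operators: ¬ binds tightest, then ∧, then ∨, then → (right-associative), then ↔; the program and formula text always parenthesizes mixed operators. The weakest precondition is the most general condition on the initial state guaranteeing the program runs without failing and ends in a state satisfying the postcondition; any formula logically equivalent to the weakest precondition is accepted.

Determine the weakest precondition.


Working backward. After the program, ((¬r) → on) ∧ g must hold.
Before g := g → r: ((¬r) → on) ∧ (g → r)
Before r := g: (¬g) → on
Answer: WP = (¬g) → on


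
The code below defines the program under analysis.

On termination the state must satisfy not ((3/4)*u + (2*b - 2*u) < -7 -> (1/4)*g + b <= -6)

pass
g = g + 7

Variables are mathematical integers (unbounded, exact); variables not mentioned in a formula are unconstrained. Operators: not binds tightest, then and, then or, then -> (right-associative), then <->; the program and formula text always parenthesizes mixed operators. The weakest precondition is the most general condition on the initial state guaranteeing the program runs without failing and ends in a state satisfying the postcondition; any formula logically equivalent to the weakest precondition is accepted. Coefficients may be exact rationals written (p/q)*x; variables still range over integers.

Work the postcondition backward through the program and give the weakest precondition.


Working backward. After the program, the postcondition not ((3/4)*u + (2*b - 2*u) < -7 -> (1/4)*g + b <= -6) must hold; in canonical form it is not (2*b < (5/4)*u - 7 -> b + (1/4)*g <= -6).
Before g := g + 7: not (2*b < (5/4)*u - 7 -> b + (1/4)*g <= -31/4)
Before skip: not (2*b < (5/4)*u - 7 -> b + (1/4)*g <= -31/4)
Answer: WP = not (2*b < (5/4)*u - 7 -> b + (1/4)*g <= -31/4)


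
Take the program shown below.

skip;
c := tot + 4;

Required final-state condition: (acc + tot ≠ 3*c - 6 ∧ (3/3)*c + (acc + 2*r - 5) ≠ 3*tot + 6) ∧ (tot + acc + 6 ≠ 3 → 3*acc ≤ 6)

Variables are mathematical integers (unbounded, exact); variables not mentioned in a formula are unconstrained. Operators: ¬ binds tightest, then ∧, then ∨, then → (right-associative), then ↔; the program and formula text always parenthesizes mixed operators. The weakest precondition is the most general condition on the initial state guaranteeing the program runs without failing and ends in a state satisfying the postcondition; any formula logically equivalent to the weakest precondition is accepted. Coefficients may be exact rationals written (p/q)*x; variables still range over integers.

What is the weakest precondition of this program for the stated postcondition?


Working backward. After the program, the postcondition (acc + tot ≠ 3*c - 6 ∧ (3/3)*c + (acc + 2*r - 5) ≠ 3*tot + 6) ∧ (tot + acc + 6 ≠ 3 → 3*acc ≤ 6) must hold; in canonical form it is acc + tot ≠ 3*c - 6 ∧ acc + c + 2*r ≠ 3*tot + 11 ∧ (acc + tot ≠ -3 → 3*acc ≤ 6).
Before c := tot + 4: acc ≠ 2*tot + 6 ∧ acc + 2*r ≠ 2*tot + 7 ∧ (acc + tot ≠ -3 → 3*acc ≤ 6)
Before skip: acc ≠ 2*tot + 6 ∧ acc + 2*r ≠ 2*tot + 7 ∧ (acc + tot ≠ -3 → 3*acc ≤ 6)
Answer: WP = acc ≠ 2*tot + 6 ∧ acc + 2*r ≠ 2*tot + 7 ∧ (acc + tot ≠ -3 → 3*acc ≤ 6)


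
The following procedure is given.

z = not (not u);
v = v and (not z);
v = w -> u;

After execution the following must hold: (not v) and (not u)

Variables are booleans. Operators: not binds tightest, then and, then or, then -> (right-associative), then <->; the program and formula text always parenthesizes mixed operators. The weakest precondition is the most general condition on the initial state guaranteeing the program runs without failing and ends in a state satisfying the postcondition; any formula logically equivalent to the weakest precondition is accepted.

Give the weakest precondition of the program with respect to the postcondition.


Working backward. After the program, (not v) and (not u) must hold.
Before v := w -> u: (not (w -> u)) and (not u)
Before v := v and (not z): (not (w -> u)) and (not u)
Before z := not (not u): (not (w -> u)) and (not u)
Answer: WP = (not (w -> u)) and (not u)


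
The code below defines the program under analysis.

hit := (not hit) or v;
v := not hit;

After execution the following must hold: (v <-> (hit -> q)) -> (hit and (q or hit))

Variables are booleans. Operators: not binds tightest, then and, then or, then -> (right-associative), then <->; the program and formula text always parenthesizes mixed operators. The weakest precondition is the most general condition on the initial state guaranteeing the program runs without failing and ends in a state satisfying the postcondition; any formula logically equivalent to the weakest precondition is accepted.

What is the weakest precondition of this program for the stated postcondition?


Working backward. After the program, (v <-> (hit -> q)) -> (hit and (q or hit)) must hold.
Before v := not hit: ((not hit) <-> (hit -> q)) -> (hit and (q or hit))
Before hit := (not hit) or v: ((not ((not hit) or v)) <-> (((not hit) or v) -> q)) -> (((not hit) or v) and (q or (not hit) or v))
Answer: WP = ((not ((not hit) or v)) <-> (((not hit) or v) -> q)) -> (((not hit) or v) and (q or (not hit) or v))


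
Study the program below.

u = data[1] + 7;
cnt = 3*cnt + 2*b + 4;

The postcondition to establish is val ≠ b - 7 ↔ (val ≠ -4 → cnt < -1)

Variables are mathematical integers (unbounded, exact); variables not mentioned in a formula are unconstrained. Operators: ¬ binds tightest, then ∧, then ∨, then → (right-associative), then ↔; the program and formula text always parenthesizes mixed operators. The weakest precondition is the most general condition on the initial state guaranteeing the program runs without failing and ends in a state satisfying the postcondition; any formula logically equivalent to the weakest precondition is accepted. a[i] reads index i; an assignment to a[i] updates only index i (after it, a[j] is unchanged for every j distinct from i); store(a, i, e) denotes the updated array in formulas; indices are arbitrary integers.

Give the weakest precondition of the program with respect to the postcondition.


Working backward. After the program, val ≠ b - 7 ↔ (val ≠ -4 → cnt < -1) must hold.
Before cnt := 3*cnt + 2*b + 4: val ≠ b - 7 ↔ (val ≠ -4 → 2*b + 3*cnt < -5)
Before u := data[1] + 7: val ≠ b - 7 ↔ (val ≠ -4 → 2*b + 3*cnt < -5)
Answer: WP = val ≠ b - 7 ↔ (val ≠ -4 → 2*b + 3*cnt < -5)


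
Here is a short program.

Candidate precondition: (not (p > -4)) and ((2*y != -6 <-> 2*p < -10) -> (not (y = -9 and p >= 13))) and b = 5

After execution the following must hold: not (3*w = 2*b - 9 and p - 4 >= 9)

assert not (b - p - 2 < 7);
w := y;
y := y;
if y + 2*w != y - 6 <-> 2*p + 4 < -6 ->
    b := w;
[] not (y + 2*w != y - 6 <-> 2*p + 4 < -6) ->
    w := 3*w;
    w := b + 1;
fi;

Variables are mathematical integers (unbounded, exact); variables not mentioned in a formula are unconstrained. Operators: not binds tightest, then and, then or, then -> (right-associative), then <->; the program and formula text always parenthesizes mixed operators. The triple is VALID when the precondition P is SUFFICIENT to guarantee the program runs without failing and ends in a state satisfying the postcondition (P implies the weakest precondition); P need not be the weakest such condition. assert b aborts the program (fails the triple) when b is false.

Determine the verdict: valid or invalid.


Working backward. After the program, the postcondition not (3*w = 2*b - 9 and p - 4 >= 9) must hold; in canonical form it is not (3*w = 2*b - 9 and p >= 13).
Then branch requires not (w = -9 and p >= 13); else branch requires not (b = -12 and p >= 13).
Before the if: ((2*w != -6 <-> 2*p < -10) -> (not (w = -9 and p >= 13))) and ((not (2*w != -6 <-> 2*p < -10)) -> (not (b = -12 and p >= 13)))
Before y := y: ((2*w != -6 <-> 2*p < -10) -> (not (w = -9 and p >= 13))) and ((not (2*w != -6 <-> 2*p < -10)) -> (not (b = -12 and p >= 13)))
Before w := y: ((2*y != -6 <-> 2*p < -10) -> (not (y = -9 and p >= 13))) and ((not (2*y != -6 <-> 2*p < -10)) -> (not (b = -12 and p >= 13)))
Before assert not (b - p - 2 < 7): (not (b < p + 9)) and ((2*y != -6 <-> 2*p < -10) -> (not (y = -9 and p >= 13))) and ((not (2*y != -6 <-> 2*p < -10)) -> (not (b = -12 and p >= 13)))
The weakest precondition is (not (b < p + 9)) and ((2*y != -6 <-> 2*p < -10) -> (not (y = -9 and p >= 13))) and ((not (2*y != -6 <-> 2*p < -10)) -> (not (b = -12 and p >= 13))).
Check whether (not (p > -4)) and ((2*y != -6 <-> 2*p < -10) -> (not (y = -9 and p >= 13))) and b = 5 implies it.
Every state satisfying the precondition satisfies the weakest precondition: the implication holds.
Answer: valid


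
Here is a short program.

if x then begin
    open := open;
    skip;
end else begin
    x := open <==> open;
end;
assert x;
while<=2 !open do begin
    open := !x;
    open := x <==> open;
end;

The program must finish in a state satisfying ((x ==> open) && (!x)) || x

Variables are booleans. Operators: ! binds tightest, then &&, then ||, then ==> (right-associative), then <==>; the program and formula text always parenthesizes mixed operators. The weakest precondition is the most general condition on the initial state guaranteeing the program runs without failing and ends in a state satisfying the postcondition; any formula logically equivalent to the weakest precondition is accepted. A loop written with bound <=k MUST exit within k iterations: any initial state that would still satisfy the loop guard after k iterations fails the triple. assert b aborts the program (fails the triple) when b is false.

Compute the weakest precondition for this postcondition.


Working backward. After the program, ((x ==> open) && (!x)) || x must hold.
Before the loop (bound <=2), unroll the exhaustion recursion (WP_0 = exit-now case; WP_j = one more guarded iteration, up to j = 2):
  WP_0: open && (((x ==> open) && (!x)) || x)
  WP_1: ((!open) ==> ((x <==> (!x)) && (((x ==> (x <==> (!x))) && (!x)) || x))) && (open ==> (((x ==> open) && (!x)) || x))
  WP_2: ((!open) ==> (((!(x <==> (!x))) ==> ((x <==> (!x)) && (((x ==> (x <==> (!x))) && (!x)) || x))) && ((x <==> (!x)) ==> (((x ==> (x <==> (!x))) && (!x)) || x)))) && (open ==> (((x ==> open) && (!x)) || x))
So before the loop: ((!open) ==> (((!(x <==> (!x))) ==> ((x <==> (!x)) && (((x ==> (x <==> (!x))) && (!x)) || x))) && ((x <==> (!x)) ==> (((x ==> (x <==> (!x))) && (!x)) || x)))) && (open ==> (((x ==> open) && (!x)) || x))
Before assert x: x && ((!open) ==> (((!(x <==> (!x))) ==> ((x <==> (!x)) && (((x ==> (x <==> (!x))) && (!x)) || x))) && ((x <==> (!x)) ==> (((x ==> (x <==> (!x))) && (!x)) || x)))) && (open ==> (((x ==> open) && (!x)) || x))
Then branch requires x && ((!open) ==> (((!(x <==> (!x))) ==> ((x <==> (!x)) && (((x ==> (x <==> (!x))) && (!x)) || x))) && ((x <==> (!x)) ==> (((x ==> (x <==> (!x))) && (!x)) || x)))) && (open ==> (((x ==> open) && (!x)) || x)); else branch requires open.
Before the if: (x ==> (x && ((!open) ==> (((!(x <==> (!x))) ==> ((x <==> (!x)) && (((x ==> (x <==> (!x))) && (!x)) || x))) && ((x <==> (!x)) ==> (((x ==> (x <==> (!x))) && (!x)) || x)))) && (open ==> (((x ==> open) && (!x)) || x)))) && ((!x) ==> open)
Answer: WP = (x ==> (x && ((!open) ==> (((!(x <==> (!x))) ==> ((x <==> (!x)) && (((x ==> (x <==> (!x))) && (!x)) || x))) && ((x <==> (!x)) ==> (((x ==> (x <==> (!x))) && (!x)) || x)))) && (open ==> (((x ==> open) && (!x)) || x)))) && ((!x) ==> open)


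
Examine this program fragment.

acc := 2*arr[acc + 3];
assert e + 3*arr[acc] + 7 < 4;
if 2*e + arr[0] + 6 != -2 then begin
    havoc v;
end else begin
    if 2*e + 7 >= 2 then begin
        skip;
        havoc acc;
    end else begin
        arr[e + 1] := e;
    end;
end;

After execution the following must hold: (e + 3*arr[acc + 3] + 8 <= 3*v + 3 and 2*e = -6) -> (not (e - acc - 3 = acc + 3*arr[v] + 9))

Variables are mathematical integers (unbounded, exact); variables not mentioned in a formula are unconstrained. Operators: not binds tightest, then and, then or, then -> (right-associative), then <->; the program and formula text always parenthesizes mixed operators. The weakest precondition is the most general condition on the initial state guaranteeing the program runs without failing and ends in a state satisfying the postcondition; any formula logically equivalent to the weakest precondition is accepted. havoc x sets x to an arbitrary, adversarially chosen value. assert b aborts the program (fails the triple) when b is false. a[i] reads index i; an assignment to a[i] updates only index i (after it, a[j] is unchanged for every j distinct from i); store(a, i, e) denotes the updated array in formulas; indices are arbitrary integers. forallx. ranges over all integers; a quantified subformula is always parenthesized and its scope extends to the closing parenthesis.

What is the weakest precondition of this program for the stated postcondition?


Working backward. After the program, the postcondition (e + 3*arr[acc + 3] + 8 <= 3*v + 3 and 2*e = -6) -> (not (e - acc - 3 = acc + 3*arr[v] + 9)) must hold; in canonical form it is (3*arr[acc + 3] + e <= 3*v - 5 and 2*e = -6) -> (not (e = 3*arr[v] + 2*acc + 12)).
Then branch requires forall v_1. ((3*arr[acc + 3] + e <= 3*v_1 - 5 and 2*e = -6) -> (not (e = 3*arr[v_1] + 2*acc + 12))); else branch requires (2*e >= -5 -> (forall acc_1. ((3*arr[acc_1 + 3] + e <= 3*v - 5 and 2*e = -6) -> (not (e = 3*arr[v] + 2*acc_1 + 12))))) and ((not (2*e >= -5)) -> ((3*store(arr, e + 1, e)[acc + 3] + e <= 3*v - 5 and 2*e = -6) -> (not (e = 3*store(arr, e + 1, e)[v] + 2*acc + 12)))).
Before the if: (arr[0] + 2*e != -8 -> (forall v_1. ((3*arr[acc + 3] + e <= 3*v_1 - 5 and 2*e = -6) -> (not (e = 3*arr[v_1] + 2*acc + 12))))) and ((not (arr[0] + 2*e != -8)) -> ((2*e >= -5 -> (forall acc_1. ((3*arr[acc_1 + 3] + e <= 3*v - 5 and 2*e = -6) -> (not (e = 3*arr[v] + 2*acc_1 + 12))))) and ((not (2*e >= -5)) -> ((3*store(arr, e + 1, e)[acc + 3] + e <= 3*v - 5 and 2*e = -6) -> (not (e = 3*store(arr, e + 1, e)[v] + 2*acc + 12))))))
Before assert e + 3*arr[acc] + 7 < 4: 3*arr[acc] + e < -3 and (arr[0] + 2*e != -8 -> (forall v_1. ((3*arr[acc + 3] + e <= 3*v_1 - 5 and 2*e = -6) -> (not (e = 3*arr[v_1] + 2*acc + 12))))) and ((not (arr[0] + 2*e != -8)) -> ((2*e >= -5 -> (forall acc_1. ((3*arr[acc_1 + 3] + e <= 3*v - 5 and 2*e = -6) -> (not (e = 3*arr[v] + 2*acc_1 + 12))))) and ((not (2*e >= -5)) -> ((3*store(arr, e + 1, e)[acc + 3] + e <= 3*v - 5 and 2*e = -6) -> (not (e = 3*store(arr, e + 1, e)[v] + 2*acc + 12))))))
Before acc := 2*arr[acc + 3]: 3*arr[2*arr[acc + 3]] + e < -3 and (arr[0] + 2*e != -8 -> (forall v_1. ((3*arr[2*arr[acc + 3] + 3] + e <= 3*v_1 - 5 and 2*e = -6) -> (not (e = 4*arr[acc + 3] + 3*arr[v_1] + 12))))) and ((not (arr[0] + 2*e != -8)) -> ((2*e >= -5 -> (forall acc_1. ((3*arr[acc_1 + 3] + e <= 3*v - 5 and 2*e = -6) -> (not (e = 3*arr[v] + 2*acc_1 + 12))))) and ((not (2*e >= -5)) -> ((3*store(arr, e + 1, e)[2*arr[acc + 3] + 3] + e <= 3*v - 5 and 2*e = -6) -> (not (e = 4*arr[acc + 3] + 3*store(arr, e + 1, e)[v] + 12))))))
Answer: WP = 3*arr[2*arr[acc + 3]] + e < -3 and (arr[0] + 2*e != -8 -> (forall v_1. ((3*arr[2*arr[acc + 3] + 3] + e <= 3*v_1 - 5 and 2*e = -6) -> (not (e = 4*arr[acc + 3] + 3*arr[v_1] + 12))))) and ((not (arr[0] + 2*e != -8)) -> ((2*e >= -5 -> (forall acc_1. ((3*arr[acc_1 + 3] + e <= 3*v - 5 and 2*e = -6) -> (not (e = 3*arr[v] + 2*acc_1 + 12))))) and ((not (2*e >= -5)) -> ((3*store(arr, e + 1, e)[2*arr[acc + 3] + 3] + e <= 3*v - 5 and 2*e = -6) -> (not (e = 4*arr[acc + 3] + 3*store(arr, e + 1, e)[v] + 12))))))
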